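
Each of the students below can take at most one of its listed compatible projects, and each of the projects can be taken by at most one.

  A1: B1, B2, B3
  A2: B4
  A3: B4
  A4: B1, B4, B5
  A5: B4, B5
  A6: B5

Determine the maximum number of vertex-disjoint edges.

Unit-capacity flow: source→left, listed edges, right→sink; max matching = max flow.
Augmenting path A1→B1 (+1); matched 1.
Augmenting path A2→B4 (+1); matched 2.
Augmenting path A4→B5 (+1); matched 3.
Augmenting path A5→B5→A4→B1→A1→B2 (+1); matched 4.
No augmenting path remains; maximum matching = 4.
König certificate: {A1, A4, B4, B5} is a vertex cover of size 4 (every listed pair touches it), so no matching can be larger.

4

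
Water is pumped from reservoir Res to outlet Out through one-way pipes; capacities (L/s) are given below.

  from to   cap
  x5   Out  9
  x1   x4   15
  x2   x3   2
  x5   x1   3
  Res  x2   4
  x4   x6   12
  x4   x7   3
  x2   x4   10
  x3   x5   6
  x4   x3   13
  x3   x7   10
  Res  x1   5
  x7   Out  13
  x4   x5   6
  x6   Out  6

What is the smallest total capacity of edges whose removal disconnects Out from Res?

9

Augment Res→x1→x4→x5→Out: bottleneck 5, flow now 5.
Augment Res→x2→x3→x5→Out: bottleneck 2, flow now 7.
Augment Res→x2→x4→x5→Out: bottleneck 1, flow now 8.
Augment Res→x2→x4→x6→Out: bottleneck 1, flow now 9.
No augmenting path remains; maximum flow = 9.
By max-flow min-cut, the minimum cut capacity equals the max flow.
In the residual graph, reachable from Res: {Res}.
Min-cut edges: Res→x1 (5), Res→x2 (4); capacity 5 + 4 = 9.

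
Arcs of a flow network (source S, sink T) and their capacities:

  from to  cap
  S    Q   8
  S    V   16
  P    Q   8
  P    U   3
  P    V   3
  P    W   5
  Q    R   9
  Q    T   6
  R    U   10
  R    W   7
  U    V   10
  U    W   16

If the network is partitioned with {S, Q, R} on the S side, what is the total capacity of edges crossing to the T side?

39

Edges leaving {S, Q, R}: S→V (16), Q→T (6), R→U (10), R→W (7).
Cut capacity = 16 + 6 + 10 + 7 = 39.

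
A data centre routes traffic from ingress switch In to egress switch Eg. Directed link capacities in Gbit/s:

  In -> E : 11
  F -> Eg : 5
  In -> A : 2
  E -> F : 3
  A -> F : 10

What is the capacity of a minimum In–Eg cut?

Augment In→E→F→Eg: bottleneck 3, flow now 3.
Augment In→A→F→Eg: bottleneck 2, flow now 5.
No augmenting path remains; maximum flow = 5.
By max-flow min-cut, the minimum cut capacity equals the max flow.
In the residual graph, reachable from In: {In, E}.
Min-cut edges: In→A (2), E→F (3); capacity 2 + 3 = 5.

5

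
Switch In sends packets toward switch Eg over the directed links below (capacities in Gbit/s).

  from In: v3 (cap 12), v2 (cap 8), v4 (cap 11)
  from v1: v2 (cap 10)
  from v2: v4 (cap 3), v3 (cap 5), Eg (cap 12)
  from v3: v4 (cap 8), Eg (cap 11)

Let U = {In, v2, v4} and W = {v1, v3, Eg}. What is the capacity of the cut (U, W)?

Edges leaving {In, v2, v4}: In→v3 (12), v2→v3 (5), v2→Eg (12).
Cut capacity = 12 + 5 + 12 = 29.

29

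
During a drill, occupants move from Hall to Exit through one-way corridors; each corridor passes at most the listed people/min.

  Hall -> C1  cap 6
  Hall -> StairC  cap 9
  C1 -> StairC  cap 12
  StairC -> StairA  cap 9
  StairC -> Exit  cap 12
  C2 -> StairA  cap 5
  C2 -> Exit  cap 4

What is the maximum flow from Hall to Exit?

Augment Hall→StairC→Exit: bottleneck 9, flow now 9.
Augment Hall→C1→StairC→Exit: bottleneck 3, flow now 12.
No augmenting path remains; maximum flow = 12.
In the residual graph, reachable from Hall: {Hall, C1, StairC, StairA}.
Min-cut edges: StairC→Exit (12); capacity 12 = 12.
This cut is saturated, so no flow can exceed 12.

12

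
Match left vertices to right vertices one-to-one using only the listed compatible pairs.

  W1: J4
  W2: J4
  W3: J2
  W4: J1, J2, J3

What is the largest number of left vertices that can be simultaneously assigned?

Unit-capacity flow: source→left, listed edges, right→sink; max matching = max flow.
Augmenting path W1→J4 (+1); matched 1.
Augmenting path W3→J2 (+1); matched 2.
Augmenting path W4→J1 (+1); matched 3.
No augmenting path remains; maximum matching = 3.
König certificate: {W3, W4, J4} is a vertex cover of size 3 (every listed pair touches it), so no matching can be larger.

3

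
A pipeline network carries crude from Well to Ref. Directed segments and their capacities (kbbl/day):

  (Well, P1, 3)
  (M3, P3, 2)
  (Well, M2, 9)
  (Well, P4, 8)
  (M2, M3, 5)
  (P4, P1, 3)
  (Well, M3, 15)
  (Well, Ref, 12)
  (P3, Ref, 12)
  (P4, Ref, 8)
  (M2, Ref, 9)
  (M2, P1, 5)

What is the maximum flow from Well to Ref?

Augment Well→Ref: bottleneck 12, flow now 12.
Augment Well→M2→Ref: bottleneck 9, flow now 21.
Augment Well→P4→Ref: bottleneck 8, flow now 29.
Augment Well→M3→P3→Ref: bottleneck 2, flow now 31.
No augmenting path remains; maximum flow = 31.
In the residual graph, reachable from Well: {Well, M3, P1}.
Min-cut edges: Well→M2 (9), Well→P4 (8), Well→Ref (12), M3→P3 (2); capacity 9 + 8 + 12 + 2 = 31.
This cut is saturated, so no flow can exceed 31.

31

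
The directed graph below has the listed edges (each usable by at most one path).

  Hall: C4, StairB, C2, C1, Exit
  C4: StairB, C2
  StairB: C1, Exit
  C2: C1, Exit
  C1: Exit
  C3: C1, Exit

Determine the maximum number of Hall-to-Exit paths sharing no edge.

4

Assign every edge capacity 1; by Menger, the answer equals the max flow.
Path Hall→Exit (+1); total 1.
Path Hall→StairB→Exit (+1); total 2.
Path Hall→C2→Exit (+1); total 3.
Path Hall→C1→Exit (+1); total 4.
No residual Hall→Exit path; max flow = 4.
Certifying cut of size 4: {C1→Exit, C2→Exit, Hall→Exit, StairB→Exit}.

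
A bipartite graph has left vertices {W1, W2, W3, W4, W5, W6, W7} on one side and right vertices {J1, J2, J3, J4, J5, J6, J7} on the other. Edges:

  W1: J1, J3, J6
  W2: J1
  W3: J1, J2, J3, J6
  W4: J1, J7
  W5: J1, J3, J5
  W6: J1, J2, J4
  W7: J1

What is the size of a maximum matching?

6

Unit-capacity flow: source→left, listed edges, right→sink; max matching = max flow.
Augmenting path W1→J1 (+1); matched 1.
Augmenting path W3→J2 (+1); matched 2.
Augmenting path W4→J7 (+1); matched 3.
Augmenting path W5→J3 (+1); matched 4.
Augmenting path W6→J4 (+1); matched 5.
Augmenting path W2→J1→W1→J6 (+1); matched 6.
No augmenting path remains; maximum matching = 6.
König certificate: {W1, W3, W4, W5, W6, J1} is a vertex cover of size 6 (every listed pair touches it), so no matching can be larger.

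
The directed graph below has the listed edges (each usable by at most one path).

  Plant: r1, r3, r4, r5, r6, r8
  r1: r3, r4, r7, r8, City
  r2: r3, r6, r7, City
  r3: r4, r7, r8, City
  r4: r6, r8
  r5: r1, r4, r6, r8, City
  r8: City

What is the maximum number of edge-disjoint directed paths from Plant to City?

Assign every edge capacity 1; by Menger, the answer equals the max flow.
Path Plant→r1→City (+1); total 1.
Path Plant→r3→City (+1); total 2.
Path Plant→r5→City (+1); total 3.
Path Plant→r8→City (+1); total 4.
No residual Plant→City path; max flow = 4.
Certifying cut of size 4: {Plant→r1, Plant→r3, Plant→r5, r8→City}.

4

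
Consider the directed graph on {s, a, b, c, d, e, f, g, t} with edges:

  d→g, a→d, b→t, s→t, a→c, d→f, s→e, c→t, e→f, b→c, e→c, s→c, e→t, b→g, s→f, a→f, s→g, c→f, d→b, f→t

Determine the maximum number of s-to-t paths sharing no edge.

4

Assign every edge capacity 1; by Menger, the answer equals the max flow.
Path s→t (+1); total 1.
Path s→c→t (+1); total 2.
Path s→e→t (+1); total 3.
Path s→f→t (+1); total 4.
No residual s→t path; max flow = 4.
Certifying cut of size 4: {s→c, s→e, s→f, s→t}.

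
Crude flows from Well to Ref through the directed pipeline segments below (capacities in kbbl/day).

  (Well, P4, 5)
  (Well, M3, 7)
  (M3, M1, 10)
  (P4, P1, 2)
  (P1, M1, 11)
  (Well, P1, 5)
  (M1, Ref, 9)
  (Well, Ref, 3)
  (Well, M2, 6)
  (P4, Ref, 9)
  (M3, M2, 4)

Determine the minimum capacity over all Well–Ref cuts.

17

Augment Well→Ref: bottleneck 3, flow now 3.
Augment Well→P4→Ref: bottleneck 5, flow now 8.
Augment Well→M3→M1→Ref: bottleneck 7, flow now 15.
Augment Well→P1→M1→Ref: bottleneck 2, flow now 17.
No augmenting path remains; maximum flow = 17.
By max-flow min-cut, the minimum cut capacity equals the max flow.
In the residual graph, reachable from Well: {Well, M3, M2, P1, M1}.
Min-cut edges: Well→P4 (5), Well→Ref (3), M1→Ref (9); capacity 5 + 3 + 9 = 17.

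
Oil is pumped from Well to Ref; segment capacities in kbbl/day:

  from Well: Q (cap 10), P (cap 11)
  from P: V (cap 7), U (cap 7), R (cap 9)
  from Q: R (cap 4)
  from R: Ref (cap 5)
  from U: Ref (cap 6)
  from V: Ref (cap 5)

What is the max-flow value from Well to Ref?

15

Augment Well→P→R→Ref: bottleneck 5, flow now 5.
Augment Well→P→U→Ref: bottleneck 6, flow now 11.
Augment Well→Q→R→P→V→Ref: bottleneck 4, flow now 15. (uses reverse residual edge)
No augmenting path remains; maximum flow = 15.
In the residual graph, reachable from Well: {Well, Q}.
Min-cut edges: Well→P (11), Q→R (4); capacity 11 + 4 = 15.
This cut is saturated, so no flow can exceed 15.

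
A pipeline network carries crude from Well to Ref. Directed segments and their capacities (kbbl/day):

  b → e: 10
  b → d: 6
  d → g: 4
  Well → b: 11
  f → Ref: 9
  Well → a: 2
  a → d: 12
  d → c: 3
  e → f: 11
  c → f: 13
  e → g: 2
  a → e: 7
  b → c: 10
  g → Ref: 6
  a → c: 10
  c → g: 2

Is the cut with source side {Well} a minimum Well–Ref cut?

Yes — it is a minimum cut (capacity 13).

Given cut capacity: 2 + 11 = 13.
Augment Well→a→c→f→Ref: bottleneck 2, flow now 2.
Augment Well→b→c→f→Ref: bottleneck 7, flow now 9.
Augment Well→b→c→g→Ref: bottleneck 2, flow now 11.
Augment Well→b→d→g→Ref: bottleneck 2, flow now 13.
No augmenting path remains; maximum flow = 13.
Cut capacity 13 equals the max flow, so it is a minimum cut.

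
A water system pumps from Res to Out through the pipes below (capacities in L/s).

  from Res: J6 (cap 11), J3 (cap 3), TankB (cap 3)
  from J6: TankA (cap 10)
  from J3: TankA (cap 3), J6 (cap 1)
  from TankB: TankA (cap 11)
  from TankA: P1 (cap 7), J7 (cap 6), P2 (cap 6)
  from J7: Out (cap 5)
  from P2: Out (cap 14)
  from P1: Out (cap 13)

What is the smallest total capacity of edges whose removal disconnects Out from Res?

Augment Res→J6→TankA→J7→Out: bottleneck 5, flow now 5.
Augment Res→J6→TankA→P2→Out: bottleneck 5, flow now 10.
Augment Res→J3→TankA→P2→Out: bottleneck 1, flow now 11.
Augment Res→J3→TankA→P1→Out: bottleneck 2, flow now 13.
Augment Res→TankB→TankA→P1→Out: bottleneck 3, flow now 16.
No augmenting path remains; maximum flow = 16.
By max-flow min-cut, the minimum cut capacity equals the max flow.
In the residual graph, reachable from Res: {Res, J6}.
Min-cut edges: Res→J3 (3), Res→TankB (3), J6→TankA (10); capacity 3 + 3 + 10 = 16.

16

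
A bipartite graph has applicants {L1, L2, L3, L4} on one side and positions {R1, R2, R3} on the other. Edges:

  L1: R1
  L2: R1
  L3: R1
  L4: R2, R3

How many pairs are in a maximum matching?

Unit-capacity flow: source→left, listed edges, right→sink; max matching = max flow.
Augmenting path L1→R1 (+1); matched 1.
Augmenting path L4→R2 (+1); matched 2.
No augmenting path remains; maximum matching = 2.
König certificate: {L4, R1} is a vertex cover of size 2 (every listed pair touches it), so no matching can be larger.

2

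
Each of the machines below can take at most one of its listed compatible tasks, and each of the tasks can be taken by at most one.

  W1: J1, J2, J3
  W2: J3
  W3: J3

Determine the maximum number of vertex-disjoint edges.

2

Unit-capacity flow: source→left, listed edges, right→sink; max matching = max flow.
Augmenting path W1→J1 (+1); matched 1.
Augmenting path W2→J3 (+1); matched 2.
No augmenting path remains; maximum matching = 2.
König certificate: {W1, J3} is a vertex cover of size 2 (every listed pair touches it), so no matching can be larger.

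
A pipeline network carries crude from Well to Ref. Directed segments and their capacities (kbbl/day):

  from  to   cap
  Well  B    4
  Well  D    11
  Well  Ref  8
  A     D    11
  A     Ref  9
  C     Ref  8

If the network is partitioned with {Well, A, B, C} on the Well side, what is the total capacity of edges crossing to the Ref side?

47

Edges leaving {Well, A, B, C}: Well→D (11), Well→Ref (8), A→D (11), A→Ref (9), C→Ref (8).
Cut capacity = 11 + 8 + 11 + 9 + 8 = 47.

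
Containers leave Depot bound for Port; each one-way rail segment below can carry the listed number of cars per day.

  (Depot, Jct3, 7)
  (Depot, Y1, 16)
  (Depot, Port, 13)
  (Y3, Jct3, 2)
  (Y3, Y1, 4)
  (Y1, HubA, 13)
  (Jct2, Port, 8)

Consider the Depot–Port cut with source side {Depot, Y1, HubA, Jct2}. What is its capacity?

28

Edges leaving {Depot, Y1, HubA, Jct2}: Depot→Jct3 (7), Depot→Port (13), Jct2→Port (8).
Cut capacity = 7 + 13 + 8 = 28.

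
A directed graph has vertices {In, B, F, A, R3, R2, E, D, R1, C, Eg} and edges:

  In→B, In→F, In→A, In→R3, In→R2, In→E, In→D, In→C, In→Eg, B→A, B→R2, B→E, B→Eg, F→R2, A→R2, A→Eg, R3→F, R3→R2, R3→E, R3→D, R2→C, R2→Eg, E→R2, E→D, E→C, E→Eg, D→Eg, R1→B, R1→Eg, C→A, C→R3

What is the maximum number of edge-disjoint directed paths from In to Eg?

6

Assign every edge capacity 1; by Menger, the answer equals the max flow.
Path In→Eg (+1); total 1.
Path In→B→Eg (+1); total 2.
Path In→A→Eg (+1); total 3.
Path In→R2→Eg (+1); total 4.
Path In→E→Eg (+1); total 5.
Path In→D→Eg (+1); total 6.
No residual In→Eg path; max flow = 6.
Certifying cut of size 6: {A→Eg, D→Eg, E→Eg, In→B, In→Eg, R2→Eg}.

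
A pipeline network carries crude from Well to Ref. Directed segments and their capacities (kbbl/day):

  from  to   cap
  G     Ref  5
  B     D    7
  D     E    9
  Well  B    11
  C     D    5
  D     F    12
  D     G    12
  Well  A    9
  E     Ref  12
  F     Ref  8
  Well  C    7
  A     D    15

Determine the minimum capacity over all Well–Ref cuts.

Augment Well→A→D→E→Ref: bottleneck 9, flow now 9.
Augment Well→B→D→F→Ref: bottleneck 7, flow now 16.
Augment Well→C→D→F→Ref: bottleneck 1, flow now 17.
Augment Well→C→D→G→Ref: bottleneck 4, flow now 21.
No augmenting path remains; maximum flow = 21.
By max-flow min-cut, the minimum cut capacity equals the max flow.
In the residual graph, reachable from Well: {Well, B, C}.
Min-cut edges: Well→A (9), B→D (7), C→D (5); capacity 9 + 7 + 5 = 21.

21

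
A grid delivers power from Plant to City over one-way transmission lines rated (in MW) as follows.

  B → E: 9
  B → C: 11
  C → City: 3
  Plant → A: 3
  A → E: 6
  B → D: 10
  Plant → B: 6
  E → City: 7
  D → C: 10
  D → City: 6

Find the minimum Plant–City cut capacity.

9

Augment Plant→A→E→City: bottleneck 3, flow now 3.
Augment Plant→B→C→City: bottleneck 3, flow now 6.
Augment Plant→B→D→City: bottleneck 3, flow now 9.
No augmenting path remains; maximum flow = 9.
By max-flow min-cut, the minimum cut capacity equals the max flow.
In the residual graph, reachable from Plant: {Plant}.
Min-cut edges: Plant→A (3), Plant→B (6); capacity 3 + 6 = 9.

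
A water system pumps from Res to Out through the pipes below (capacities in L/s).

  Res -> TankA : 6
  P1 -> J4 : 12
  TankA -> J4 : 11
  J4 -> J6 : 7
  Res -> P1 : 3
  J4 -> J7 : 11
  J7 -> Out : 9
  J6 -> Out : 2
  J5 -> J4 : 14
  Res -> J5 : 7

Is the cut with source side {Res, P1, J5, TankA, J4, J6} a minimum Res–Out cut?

No — its capacity is 13, but the minimum cut has capacity 11.

Given cut capacity: 11 + 2 = 13.
Augment Res→P1→J4→J7→Out: bottleneck 3, flow now 3.
Augment Res→J5→J4→J7→Out: bottleneck 6, flow now 9.
Augment Res→J5→J4→J6→Out: bottleneck 1, flow now 10.
Augment Res→TankA→J4→J6→Out: bottleneck 1, flow now 11.
No augmenting path remains; maximum flow = 11.
In the residual graph, reachable from Res: {Res, P1, J5, TankA, J4, J7, J6}.
Min-cut edges: J7→Out (9), J6→Out (2); capacity 9 + 2 = 11.
Cut capacity 13 exceeds the max flow 11, so it is not minimum.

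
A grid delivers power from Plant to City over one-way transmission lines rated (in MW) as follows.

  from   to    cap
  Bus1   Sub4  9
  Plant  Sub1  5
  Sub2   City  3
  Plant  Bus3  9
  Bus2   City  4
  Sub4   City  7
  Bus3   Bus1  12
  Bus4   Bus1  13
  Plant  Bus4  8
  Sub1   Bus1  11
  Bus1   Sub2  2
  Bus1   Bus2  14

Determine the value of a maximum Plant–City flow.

13

Augment Plant→Sub1→Bus1→Sub2→City: bottleneck 2, flow now 2.
Augment Plant→Sub1→Bus1→Bus2→City: bottleneck 3, flow now 5.
Augment Plant→Bus4→Bus1→Bus2→City: bottleneck 1, flow now 6.
Augment Plant→Bus4→Bus1→Sub4→City: bottleneck 7, flow now 13.
No augmenting path remains; maximum flow = 13.
In the residual graph, reachable from Plant: {Plant, Sub1, Bus4, Bus3, Bus1, Bus2, Sub4}.
Min-cut edges: Bus1→Sub2 (2), Bus2→City (4), Sub4→City (7); capacity 2 + 4 + 7 = 13.
This cut is saturated, so no flow can exceed 13.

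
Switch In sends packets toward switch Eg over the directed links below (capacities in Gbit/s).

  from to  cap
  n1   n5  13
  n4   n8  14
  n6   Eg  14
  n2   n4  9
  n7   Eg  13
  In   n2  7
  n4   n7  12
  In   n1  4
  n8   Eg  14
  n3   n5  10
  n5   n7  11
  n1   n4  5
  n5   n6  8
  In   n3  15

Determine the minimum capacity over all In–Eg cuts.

21

Augment In→n1→n4→n7→Eg: bottleneck 4, flow now 4.
Augment In→n2→n4→n7→Eg: bottleneck 7, flow now 11.
Augment In→n3→n5→n6→Eg: bottleneck 8, flow now 19.
Augment In→n3→n5→n7→Eg: bottleneck 2, flow now 21.
No augmenting path remains; maximum flow = 21.
By max-flow min-cut, the minimum cut capacity equals the max flow.
In the residual graph, reachable from In: {In, n3}.
Min-cut edges: In→n1 (4), In→n2 (7), n3→n5 (10); capacity 4 + 7 + 10 = 21.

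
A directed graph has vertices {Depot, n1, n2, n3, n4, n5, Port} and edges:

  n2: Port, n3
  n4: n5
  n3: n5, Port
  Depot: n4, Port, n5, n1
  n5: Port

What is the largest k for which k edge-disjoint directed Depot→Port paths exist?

Assign every edge capacity 1; by Menger, the answer equals the max flow.
Path Depot→Port (+1); total 1.
Path Depot→n5→Port (+1); total 2.
No residual Depot→Port path; max flow = 2.
Certifying cut of size 2: {Depot→Port, n5→Port}.

2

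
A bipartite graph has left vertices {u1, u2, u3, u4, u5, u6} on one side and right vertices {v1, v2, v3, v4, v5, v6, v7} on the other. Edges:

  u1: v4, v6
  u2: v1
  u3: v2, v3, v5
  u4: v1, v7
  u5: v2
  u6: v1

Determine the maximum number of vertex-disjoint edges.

Unit-capacity flow: source→left, listed edges, right→sink; max matching = max flow.
Augmenting path u1→v4 (+1); matched 1.
Augmenting path u2→v1 (+1); matched 2.
Augmenting path u3→v2 (+1); matched 3.
Augmenting path u4→v7 (+1); matched 4.
Augmenting path u5→v2→u3→v3 (+1); matched 5.
No augmenting path remains; maximum matching = 5.
König certificate: {u1, u3, u4, u5, v1} is a vertex cover of size 5 (every listed pair touches it), so no matching can be larger.

5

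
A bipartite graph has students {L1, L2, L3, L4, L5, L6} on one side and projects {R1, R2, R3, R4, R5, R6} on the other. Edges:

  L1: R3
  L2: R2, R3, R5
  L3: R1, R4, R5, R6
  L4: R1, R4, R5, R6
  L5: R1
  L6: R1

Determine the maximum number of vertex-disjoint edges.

5

Unit-capacity flow: source→left, listed edges, right→sink; max matching = max flow.
Augmenting path L1→R3 (+1); matched 1.
Augmenting path L2→R2 (+1); matched 2.
Augmenting path L3→R1 (+1); matched 3.
Augmenting path L4→R4 (+1); matched 4.
Augmenting path L5→R1→L3→R5 (+1); matched 5.
No augmenting path remains; maximum matching = 5.
König certificate: {L1, L2, L3, L4, R1} is a vertex cover of size 5 (every listed pair touches it), so no matching can be larger.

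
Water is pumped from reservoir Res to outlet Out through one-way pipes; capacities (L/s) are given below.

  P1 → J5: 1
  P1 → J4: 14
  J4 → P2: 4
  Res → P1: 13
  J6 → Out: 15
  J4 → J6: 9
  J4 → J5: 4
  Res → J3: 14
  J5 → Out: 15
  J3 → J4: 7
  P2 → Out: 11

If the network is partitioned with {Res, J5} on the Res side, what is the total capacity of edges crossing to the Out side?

42

Edges leaving {Res, J5}: Res→J3 (14), Res→P1 (13), J5→Out (15).
Cut capacity = 14 + 13 + 15 = 42.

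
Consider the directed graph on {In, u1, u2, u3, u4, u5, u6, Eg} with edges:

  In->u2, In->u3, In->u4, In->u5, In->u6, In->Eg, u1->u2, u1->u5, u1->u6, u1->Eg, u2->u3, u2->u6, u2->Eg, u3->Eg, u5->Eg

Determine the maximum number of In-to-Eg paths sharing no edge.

Assign every edge capacity 1; by Menger, the answer equals the max flow.
Path In→Eg (+1); total 1.
Path In→u2→Eg (+1); total 2.
Path In→u3→Eg (+1); total 3.
Path In→u5→Eg (+1); total 4.
No residual In→Eg path; max flow = 4.
Certifying cut of size 4: {In→Eg, In→u2, In→u3, In→u5}.

4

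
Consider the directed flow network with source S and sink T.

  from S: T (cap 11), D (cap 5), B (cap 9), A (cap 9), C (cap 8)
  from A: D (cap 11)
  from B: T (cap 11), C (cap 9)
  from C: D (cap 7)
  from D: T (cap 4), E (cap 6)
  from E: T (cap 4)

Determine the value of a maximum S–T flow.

28

Augment S→T: bottleneck 11, flow now 11.
Augment S→B→T: bottleneck 9, flow now 20.
Augment S→D→T: bottleneck 4, flow now 24.
Augment S→D→E→T: bottleneck 1, flow now 25.
Augment S→A→D→E→T: bottleneck 3, flow now 28.
No augmenting path remains; maximum flow = 28.
In the residual graph, reachable from S: {S, A, C, D, E}.
Min-cut edges: S→B (9), S→T (11), D→T (4), E→T (4); capacity 9 + 11 + 4 + 4 = 28.
This cut is saturated, so no flow can exceed 28.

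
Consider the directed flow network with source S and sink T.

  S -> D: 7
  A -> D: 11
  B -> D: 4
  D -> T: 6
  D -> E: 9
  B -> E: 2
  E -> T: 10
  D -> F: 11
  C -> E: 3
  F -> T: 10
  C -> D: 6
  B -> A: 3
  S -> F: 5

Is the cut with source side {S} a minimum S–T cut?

Yes — it is a minimum cut (capacity 12).

Given cut capacity: 7 + 5 = 12.
Augment S→D→T: bottleneck 6, flow now 6.
Augment S→F→T: bottleneck 5, flow now 11.
Augment S→D→E→T: bottleneck 1, flow now 12.
No augmenting path remains; maximum flow = 12.
Cut capacity 12 equals the max flow, so it is a minimum cut.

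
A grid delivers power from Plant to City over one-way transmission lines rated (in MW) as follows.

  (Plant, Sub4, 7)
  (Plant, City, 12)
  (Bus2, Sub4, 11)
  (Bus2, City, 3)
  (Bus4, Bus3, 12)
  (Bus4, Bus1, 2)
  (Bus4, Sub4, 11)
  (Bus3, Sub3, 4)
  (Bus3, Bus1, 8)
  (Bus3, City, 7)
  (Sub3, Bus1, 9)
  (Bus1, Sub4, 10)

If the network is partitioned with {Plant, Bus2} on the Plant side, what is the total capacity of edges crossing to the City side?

Edges leaving {Plant, Bus2}: Plant→Sub4 (7), Plant→City (12), Bus2→Sub4 (11), Bus2→City (3).
Cut capacity = 7 + 12 + 11 + 3 = 33.

33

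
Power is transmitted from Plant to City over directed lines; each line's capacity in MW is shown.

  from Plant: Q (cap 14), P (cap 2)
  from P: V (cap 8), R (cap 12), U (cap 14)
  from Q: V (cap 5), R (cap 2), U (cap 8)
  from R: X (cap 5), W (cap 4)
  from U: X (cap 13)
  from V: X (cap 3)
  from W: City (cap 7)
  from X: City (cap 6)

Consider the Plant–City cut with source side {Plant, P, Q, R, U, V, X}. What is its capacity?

10

Edges leaving {Plant, P, Q, R, U, V, X}: R→W (4), X→City (6).
Cut capacity = 4 + 6 = 10.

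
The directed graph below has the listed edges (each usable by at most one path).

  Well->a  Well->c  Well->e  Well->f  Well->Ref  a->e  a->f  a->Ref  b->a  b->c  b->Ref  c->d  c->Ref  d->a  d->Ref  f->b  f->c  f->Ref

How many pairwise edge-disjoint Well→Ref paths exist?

4

Assign every edge capacity 1; by Menger, the answer equals the max flow.
Path Well→Ref (+1); total 1.
Path Well→a→Ref (+1); total 2.
Path Well→c→Ref (+1); total 3.
Path Well→f→Ref (+1); total 4.
No residual Well→Ref path; max flow = 4.
Certifying cut of size 4: {Well→Ref, Well→a, Well→c, Well→f}.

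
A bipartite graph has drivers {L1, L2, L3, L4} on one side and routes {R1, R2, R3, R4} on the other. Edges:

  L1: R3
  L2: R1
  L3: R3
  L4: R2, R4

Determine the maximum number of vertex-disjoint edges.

3

Unit-capacity flow: source→left, listed edges, right→sink; max matching = max flow.
Augmenting path L1→R3 (+1); matched 1.
Augmenting path L2→R1 (+1); matched 2.
Augmenting path L4→R2 (+1); matched 3.
No augmenting path remains; maximum matching = 3.
König certificate: {L2, L4, R3} is a vertex cover of size 3 (every listed pair touches it), so no matching can be larger.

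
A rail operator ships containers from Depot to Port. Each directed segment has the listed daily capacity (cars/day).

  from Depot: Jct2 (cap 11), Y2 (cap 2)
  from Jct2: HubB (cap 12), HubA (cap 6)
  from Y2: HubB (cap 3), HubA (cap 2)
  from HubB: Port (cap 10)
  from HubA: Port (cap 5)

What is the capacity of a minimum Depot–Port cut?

13

Augment Depot→Jct2→HubB→Port: bottleneck 10, flow now 10.
Augment Depot→Jct2→HubA→Port: bottleneck 1, flow now 11.
Augment Depot→Y2→HubA→Port: bottleneck 2, flow now 13.
No augmenting path remains; maximum flow = 13.
By max-flow min-cut, the minimum cut capacity equals the max flow.
In the residual graph, reachable from Depot: {Depot}.
Min-cut edges: Depot→Jct2 (11), Depot→Y2 (2); capacity 11 + 2 = 13.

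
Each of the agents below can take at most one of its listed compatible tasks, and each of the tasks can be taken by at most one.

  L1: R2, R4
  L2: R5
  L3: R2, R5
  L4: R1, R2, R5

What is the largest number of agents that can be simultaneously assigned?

Unit-capacity flow: source→left, listed edges, right→sink; max matching = max flow.
Augmenting path L1→R2 (+1); matched 1.
Augmenting path L2→R5 (+1); matched 2.
Augmenting path L4→R1 (+1); matched 3.
Augmenting path L3→R2→L1→R4 (+1); matched 4.
No augmenting path remains; maximum matching = 4.
König certificate: {L1, L2, L3, L4} is a vertex cover of size 4 (every listed pair touches it), so no matching can be larger.

4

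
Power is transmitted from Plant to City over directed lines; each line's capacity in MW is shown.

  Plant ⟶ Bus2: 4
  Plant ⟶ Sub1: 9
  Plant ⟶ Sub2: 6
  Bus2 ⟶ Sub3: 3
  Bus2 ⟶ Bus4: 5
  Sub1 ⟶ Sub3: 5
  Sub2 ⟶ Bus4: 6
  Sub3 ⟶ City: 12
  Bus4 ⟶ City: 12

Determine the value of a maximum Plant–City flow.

15

Augment Plant→Bus2→Sub3→City: bottleneck 3, flow now 3.
Augment Plant→Bus2→Bus4→City: bottleneck 1, flow now 4.
Augment Plant→Sub1→Sub3→City: bottleneck 5, flow now 9.
Augment Plant→Sub2→Bus4→City: bottleneck 6, flow now 15.
No augmenting path remains; maximum flow = 15.
In the residual graph, reachable from Plant: {Plant, Sub1}.
Min-cut edges: Plant→Bus2 (4), Plant→Sub2 (6), Sub1→Sub3 (5); capacity 4 + 6 + 5 = 15.
This cut is saturated, so no flow can exceed 15.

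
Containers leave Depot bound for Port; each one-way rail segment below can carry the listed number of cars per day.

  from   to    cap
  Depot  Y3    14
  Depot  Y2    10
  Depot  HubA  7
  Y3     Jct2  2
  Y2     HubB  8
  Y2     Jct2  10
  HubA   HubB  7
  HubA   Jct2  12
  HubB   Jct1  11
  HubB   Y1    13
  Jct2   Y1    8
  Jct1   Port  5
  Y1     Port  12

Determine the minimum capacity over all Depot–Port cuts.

17

Augment Depot→Y3→Jct2→Y1→Port: bottleneck 2, flow now 2.
Augment Depot→Y2→HubB→Jct1→Port: bottleneck 5, flow now 7.
Augment Depot→Y2→HubB→Y1→Port: bottleneck 3, flow now 10.
Augment Depot→Y2→Jct2→Y1→Port: bottleneck 2, flow now 12.
Augment Depot→HubA→HubB→Y1→Port: bottleneck 5, flow now 17.
No augmenting path remains; maximum flow = 17.
By max-flow min-cut, the minimum cut capacity equals the max flow.
In the residual graph, reachable from Depot: {Depot, Y3, Y2, HubA, HubB, Jct2, Jct1, Y1}.
Min-cut edges: Jct1→Port (5), Y1→Port (12); capacity 5 + 12 = 17.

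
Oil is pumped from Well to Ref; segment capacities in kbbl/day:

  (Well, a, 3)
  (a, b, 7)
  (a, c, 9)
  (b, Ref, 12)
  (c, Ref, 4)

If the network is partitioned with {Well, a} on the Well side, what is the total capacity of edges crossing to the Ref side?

Edges leaving {Well, a}: a→b (7), a→c (9).
Cut capacity = 7 + 9 = 16.

16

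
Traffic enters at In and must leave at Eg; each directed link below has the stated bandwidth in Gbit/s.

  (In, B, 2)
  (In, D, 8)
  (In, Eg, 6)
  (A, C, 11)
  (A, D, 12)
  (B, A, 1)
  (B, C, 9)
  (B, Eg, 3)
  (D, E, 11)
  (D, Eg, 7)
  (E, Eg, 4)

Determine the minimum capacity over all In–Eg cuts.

16

Augment In→Eg: bottleneck 6, flow now 6.
Augment In→B→Eg: bottleneck 2, flow now 8.
Augment In→D→Eg: bottleneck 7, flow now 15.
Augment In→D→E→Eg: bottleneck 1, flow now 16.
No augmenting path remains; maximum flow = 16.
By max-flow min-cut, the minimum cut capacity equals the max flow.
In the residual graph, reachable from In: {In}.
Min-cut edges: In→B (2), In→D (8), In→Eg (6); capacity 2 + 8 + 6 = 16.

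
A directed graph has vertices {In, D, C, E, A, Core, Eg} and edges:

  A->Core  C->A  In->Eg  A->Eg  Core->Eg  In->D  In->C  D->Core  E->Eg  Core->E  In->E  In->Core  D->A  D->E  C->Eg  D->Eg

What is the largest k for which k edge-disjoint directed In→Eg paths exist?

5

Assign every edge capacity 1; by Menger, the answer equals the max flow.
Path In→Eg (+1); total 1.
Path In→D→Eg (+1); total 2.
Path In→C→Eg (+1); total 3.
Path In→E→Eg (+1); total 4.
Path In→Core→Eg (+1); total 5.
No residual In→Eg path; max flow = 5.
Certifying cut of size 5: {In→C, In→Core, In→D, In→E, In→Eg}.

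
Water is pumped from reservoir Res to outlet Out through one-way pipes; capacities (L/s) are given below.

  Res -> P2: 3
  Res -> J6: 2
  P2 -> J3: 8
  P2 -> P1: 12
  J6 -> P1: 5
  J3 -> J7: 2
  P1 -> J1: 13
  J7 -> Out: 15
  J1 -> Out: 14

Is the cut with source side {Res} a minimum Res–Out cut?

Given cut capacity: 3 + 2 = 5.
Augment Res→P2→J3→J7→Out: bottleneck 2, flow now 2.
Augment Res→P2→P1→J1→Out: bottleneck 1, flow now 3.
Augment Res→J6→P1→J1→Out: bottleneck 2, flow now 5.
No augmenting path remains; maximum flow = 5.
Cut capacity 5 equals the max flow, so it is a minimum cut.

Yes — it is a minimum cut (capacity 5).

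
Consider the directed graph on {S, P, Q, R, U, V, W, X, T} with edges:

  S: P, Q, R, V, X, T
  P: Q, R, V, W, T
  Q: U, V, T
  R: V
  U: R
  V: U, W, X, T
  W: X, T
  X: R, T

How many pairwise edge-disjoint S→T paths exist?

6

Assign every edge capacity 1; by Menger, the answer equals the max flow.
Path S→T (+1); total 1.
Path S→P→T (+1); total 2.
Path S→Q→T (+1); total 3.
Path S→V→T (+1); total 4.
Path S→X→T (+1); total 5.
Path S→R→V→W→T (+1); total 6.
No residual S→T path; max flow = 6.
Certifying cut of size 6: {S→P, S→Q, S→R, S→T, S→V, S→X}.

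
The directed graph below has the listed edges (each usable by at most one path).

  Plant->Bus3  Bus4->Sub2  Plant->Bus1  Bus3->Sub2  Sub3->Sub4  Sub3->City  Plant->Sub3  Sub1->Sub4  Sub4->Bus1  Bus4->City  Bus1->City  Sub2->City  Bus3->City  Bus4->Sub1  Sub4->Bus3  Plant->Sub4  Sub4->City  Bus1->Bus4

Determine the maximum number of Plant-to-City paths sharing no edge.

4

Assign every edge capacity 1; by Menger, the answer equals the max flow.
Path Plant→Sub4→City (+1); total 1.
Path Plant→Bus3→City (+1); total 2.
Path Plant→Bus1→City (+1); total 3.
Path Plant→Sub3→City (+1); total 4.
No residual Plant→City path; max flow = 4.
Certifying cut of size 4: {Plant→Bus1, Plant→Bus3, Plant→Sub3, Plant→Sub4}.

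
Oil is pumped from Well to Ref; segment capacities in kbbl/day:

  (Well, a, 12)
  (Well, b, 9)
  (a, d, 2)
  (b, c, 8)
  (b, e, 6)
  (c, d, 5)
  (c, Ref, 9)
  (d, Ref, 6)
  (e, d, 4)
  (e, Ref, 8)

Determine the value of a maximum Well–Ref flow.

11

Augment Well→a→d→Ref: bottleneck 2, flow now 2.
Augment Well→b→c→Ref: bottleneck 8, flow now 10.
Augment Well→b→e→Ref: bottleneck 1, flow now 11.
No augmenting path remains; maximum flow = 11.
In the residual graph, reachable from Well: {Well, a}.
Min-cut edges: Well→b (9), a→d (2); capacity 9 + 2 = 11.
This cut is saturated, so no flow can exceed 11.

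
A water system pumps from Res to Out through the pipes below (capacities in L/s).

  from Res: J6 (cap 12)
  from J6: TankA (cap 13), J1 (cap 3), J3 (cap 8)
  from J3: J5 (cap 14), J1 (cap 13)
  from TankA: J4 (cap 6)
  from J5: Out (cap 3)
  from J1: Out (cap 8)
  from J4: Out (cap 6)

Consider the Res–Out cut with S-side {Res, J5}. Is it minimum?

No — its capacity is 15, but the minimum cut has capacity 12.

Given cut capacity: 12 + 3 = 15.
Augment Res→J6→J1→Out: bottleneck 3, flow now 3.
Augment Res→J6→J3→J5→Out: bottleneck 3, flow now 6.
Augment Res→J6→J3→J1→Out: bottleneck 5, flow now 11.
Augment Res→J6→TankA→J4→Out: bottleneck 1, flow now 12.
No augmenting path remains; maximum flow = 12.
In the residual graph, reachable from Res: {Res}.
Min-cut edges: Res→J6 (12); capacity 12 = 12.
Cut capacity 15 exceeds the max flow 12, so it is not minimum.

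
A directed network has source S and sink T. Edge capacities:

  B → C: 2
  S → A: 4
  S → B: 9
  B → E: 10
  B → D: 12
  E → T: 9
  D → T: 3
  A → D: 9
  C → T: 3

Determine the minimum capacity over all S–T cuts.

Augment S→A→D→T: bottleneck 3, flow now 3.
Augment S→B→C→T: bottleneck 2, flow now 5.
Augment S→B→E→T: bottleneck 7, flow now 12.
No augmenting path remains; maximum flow = 12.
By max-flow min-cut, the minimum cut capacity equals the max flow.
In the residual graph, reachable from S: {S, A, D}.
Min-cut edges: S→B (9), D→T (3); capacity 9 + 3 = 12.

12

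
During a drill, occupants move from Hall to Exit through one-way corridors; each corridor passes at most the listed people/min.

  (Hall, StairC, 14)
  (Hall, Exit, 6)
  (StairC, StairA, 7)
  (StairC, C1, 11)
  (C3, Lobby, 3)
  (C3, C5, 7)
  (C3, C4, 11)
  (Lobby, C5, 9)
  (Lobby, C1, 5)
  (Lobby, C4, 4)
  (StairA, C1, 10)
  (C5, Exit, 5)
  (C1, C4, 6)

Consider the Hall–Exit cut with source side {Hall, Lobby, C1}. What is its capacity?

39

Edges leaving {Hall, Lobby, C1}: Hall→StairC (14), Hall→Exit (6), Lobby→C5 (9), Lobby→C4 (4), C1→C4 (6).
Cut capacity = 14 + 6 + 9 + 4 + 6 = 39.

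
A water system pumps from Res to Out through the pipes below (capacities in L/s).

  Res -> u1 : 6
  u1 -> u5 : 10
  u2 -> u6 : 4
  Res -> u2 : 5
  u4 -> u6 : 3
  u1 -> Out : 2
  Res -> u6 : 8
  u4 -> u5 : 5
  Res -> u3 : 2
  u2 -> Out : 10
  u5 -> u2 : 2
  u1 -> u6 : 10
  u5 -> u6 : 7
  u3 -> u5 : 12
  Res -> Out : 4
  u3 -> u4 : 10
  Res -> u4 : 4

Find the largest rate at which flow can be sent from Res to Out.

13

Augment Res→Out: bottleneck 4, flow now 4.
Augment Res→u1→Out: bottleneck 2, flow now 6.
Augment Res→u2→Out: bottleneck 5, flow now 11.
Augment Res→u1→u5→u2→Out: bottleneck 2, flow now 13.
No augmenting path remains; maximum flow = 13.
In the residual graph, reachable from Res: {Res, u1, u3, u4, u5, u6}.
Min-cut edges: Res→u2 (5), Res→Out (4), u1→Out (2), u5→u2 (2); capacity 5 + 4 + 2 + 2 = 13.
This cut is saturated, so no flow can exceed 13.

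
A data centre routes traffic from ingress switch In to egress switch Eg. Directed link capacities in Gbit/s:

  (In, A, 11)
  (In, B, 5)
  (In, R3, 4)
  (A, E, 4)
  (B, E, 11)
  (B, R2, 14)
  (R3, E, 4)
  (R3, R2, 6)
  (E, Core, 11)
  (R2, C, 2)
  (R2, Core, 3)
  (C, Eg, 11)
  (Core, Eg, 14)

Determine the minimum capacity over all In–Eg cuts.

13

Augment In→A→E→Core→Eg: bottleneck 4, flow now 4.
Augment In→B→E→Core→Eg: bottleneck 5, flow now 9.
Augment In→R3→E→Core→Eg: bottleneck 2, flow now 11.
Augment In→R3→R2→C→Eg: bottleneck 2, flow now 13.
No augmenting path remains; maximum flow = 13.
By max-flow min-cut, the minimum cut capacity equals the max flow.
In the residual graph, reachable from In: {In, A}.
Min-cut edges: In→B (5), In→R3 (4), A→E (4); capacity 5 + 4 + 4 = 13.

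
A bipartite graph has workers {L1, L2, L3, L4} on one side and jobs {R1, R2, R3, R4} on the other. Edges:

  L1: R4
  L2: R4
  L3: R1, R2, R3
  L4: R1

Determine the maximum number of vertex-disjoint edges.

3

Unit-capacity flow: source→left, listed edges, right→sink; max matching = max flow.
Augmenting path L1→R4 (+1); matched 1.
Augmenting path L3→R1 (+1); matched 2.
Augmenting path L4→R1→L3→R2 (+1); matched 3.
No augmenting path remains; maximum matching = 3.
König certificate: {L3, L4, R4} is a vertex cover of size 3 (every listed pair touches it), so no matching can be larger.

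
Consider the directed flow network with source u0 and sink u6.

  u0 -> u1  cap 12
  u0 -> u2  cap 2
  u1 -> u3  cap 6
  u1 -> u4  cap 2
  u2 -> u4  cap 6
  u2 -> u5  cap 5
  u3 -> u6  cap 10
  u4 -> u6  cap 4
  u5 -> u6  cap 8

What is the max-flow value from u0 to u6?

Augment u0→u1→u3→u6: bottleneck 6, flow now 6.
Augment u0→u1→u4→u6: bottleneck 2, flow now 8.
Augment u0→u2→u4→u6: bottleneck 2, flow now 10.
No augmenting path remains; maximum flow = 10.
In the residual graph, reachable from u0: {u0, u1}.
Min-cut edges: u0→u2 (2), u1→u3 (6), u1→u4 (2); capacity 2 + 6 + 2 = 10.
This cut is saturated, so no flow can exceed 10.

10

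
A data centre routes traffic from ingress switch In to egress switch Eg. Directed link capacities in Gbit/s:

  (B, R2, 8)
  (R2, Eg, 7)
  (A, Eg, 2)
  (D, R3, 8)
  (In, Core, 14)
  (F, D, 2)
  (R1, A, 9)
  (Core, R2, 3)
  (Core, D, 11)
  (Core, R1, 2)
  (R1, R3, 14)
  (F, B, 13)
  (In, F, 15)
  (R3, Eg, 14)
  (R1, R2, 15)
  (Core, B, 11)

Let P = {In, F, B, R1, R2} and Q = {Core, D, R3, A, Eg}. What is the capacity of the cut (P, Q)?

46

Edges leaving {In, F, B, R1, R2}: In→Core (14), F→D (2), R1→R3 (14), R1→A (9), R2→Eg (7).
Cut capacity = 14 + 2 + 14 + 9 + 7 = 46.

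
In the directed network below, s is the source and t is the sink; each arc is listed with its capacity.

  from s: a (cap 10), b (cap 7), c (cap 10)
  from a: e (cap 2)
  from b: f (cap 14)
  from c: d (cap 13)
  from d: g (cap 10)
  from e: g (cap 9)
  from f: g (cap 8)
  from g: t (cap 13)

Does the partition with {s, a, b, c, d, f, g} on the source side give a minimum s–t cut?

No — its capacity is 15, but the minimum cut has capacity 13.

Given cut capacity: 2 + 13 = 15.
Augment s→a→e→g→t: bottleneck 2, flow now 2.
Augment s→b→f→g→t: bottleneck 7, flow now 9.
Augment s→c→d→g→t: bottleneck 4, flow now 13.
No augmenting path remains; maximum flow = 13.
In the residual graph, reachable from s: {s, a, b, c, d, e, f, g}.
Min-cut edges: g→t (13); capacity 13 = 13.
Cut capacity 15 exceeds the max flow 13, so it is not minimum.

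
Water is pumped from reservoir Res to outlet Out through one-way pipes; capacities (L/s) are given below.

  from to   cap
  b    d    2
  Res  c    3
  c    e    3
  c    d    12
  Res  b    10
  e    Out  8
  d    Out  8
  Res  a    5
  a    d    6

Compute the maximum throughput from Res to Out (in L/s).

10

Augment Res→a→d→Out: bottleneck 5, flow now 5.
Augment Res→b→d→Out: bottleneck 2, flow now 7.
Augment Res→c→d→Out: bottleneck 1, flow now 8.
Augment Res→c→e→Out: bottleneck 2, flow now 10.
No augmenting path remains; maximum flow = 10.
In the residual graph, reachable from Res: {Res, b}.
Min-cut edges: Res→a (5), Res→c (3), b→d (2); capacity 5 + 3 + 2 = 10.
This cut is saturated, so no flow can exceed 10.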